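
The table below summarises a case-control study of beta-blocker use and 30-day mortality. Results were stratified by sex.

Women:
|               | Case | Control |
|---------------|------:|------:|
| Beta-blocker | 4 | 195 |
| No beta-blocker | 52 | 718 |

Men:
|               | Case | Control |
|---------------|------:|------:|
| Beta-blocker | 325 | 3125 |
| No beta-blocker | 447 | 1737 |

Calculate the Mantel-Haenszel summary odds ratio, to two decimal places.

0.40

OR_MH = Σ(aᵢdᵢ/nᵢ) / Σ(bᵢcᵢ/nᵢ), where nᵢ is the stratum total.
Stratum 1 (Women): n = 969; a·d/n = 4·718/969 = 2.9639; b·c/n = 195·52/969 = 10.4644
Stratum 2 (Men): n = 5634; a·d/n = 325·1737/5634 = 100.1997; b·c/n = 3125·447/5634 = 247.9366
OR_MH = (2.9639 + 100.1997) / (10.4644 + 247.9366) = 103.1636 / 258.4010 = 0.39924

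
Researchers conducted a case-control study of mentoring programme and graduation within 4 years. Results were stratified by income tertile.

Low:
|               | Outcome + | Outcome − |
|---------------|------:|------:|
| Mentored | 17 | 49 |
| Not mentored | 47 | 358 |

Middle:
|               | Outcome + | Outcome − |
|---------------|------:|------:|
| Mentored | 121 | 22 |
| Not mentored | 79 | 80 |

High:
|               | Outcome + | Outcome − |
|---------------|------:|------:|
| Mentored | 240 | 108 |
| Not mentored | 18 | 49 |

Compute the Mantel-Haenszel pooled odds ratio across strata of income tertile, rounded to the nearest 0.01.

OR_MH = Σ(aᵢdᵢ/nᵢ) / Σ(bᵢcᵢ/nᵢ), where nᵢ is the stratum total.
Stratum 1 (Low): n = 471; a·d/n = 17·358/471 = 12.9214; b·c/n = 49·47/471 = 4.8896
Stratum 2 (Middle): n = 302; a·d/n = 121·80/302 = 32.0530; b·c/n = 22·79/302 = 5.7550
Stratum 3 (High): n = 415; a·d/n = 240·49/415 = 28.3373; b·c/n = 108·18/415 = 4.6843
OR_MH = (12.9214 + 32.0530 + 28.3373) / (4.8896 + 5.7550 + 4.6843) = 73.3118 / 15.3289 = 4.78259

4.78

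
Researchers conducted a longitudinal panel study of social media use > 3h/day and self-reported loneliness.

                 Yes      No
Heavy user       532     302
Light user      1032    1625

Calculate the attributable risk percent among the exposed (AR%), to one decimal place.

39.1

Cells: a = 532, b = 302, c = 1032, d = 1625.
Risk in exposed = 532/834 = 0.63789; risk in unexposed = 1032/2657 = 0.38841.
RR = 0.63789/0.38841 = 1.64232
AR% = (RR − 1)/RR × 100 = (1.64232 − 1)/1.64232 × 100 = 39.1105%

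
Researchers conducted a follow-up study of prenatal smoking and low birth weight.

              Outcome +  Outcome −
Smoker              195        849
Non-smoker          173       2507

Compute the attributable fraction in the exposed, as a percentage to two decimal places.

Cells: a = 195, b = 849, c = 173, d = 2507.
Risk in exposed = 195/1044 = 0.18678; risk in unexposed = 173/2680 = 0.06455.
RR = 0.18678/0.06455 = 2.89350
AR% = (RR − 1)/RR × 100 = (2.89350 − 1)/2.89350 × 100 = 65.4397%

65.44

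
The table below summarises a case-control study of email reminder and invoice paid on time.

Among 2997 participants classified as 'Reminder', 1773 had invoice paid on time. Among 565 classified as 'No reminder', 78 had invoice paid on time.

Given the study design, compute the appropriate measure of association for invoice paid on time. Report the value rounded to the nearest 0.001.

9.044

From the description: a = 1773, b = 1224, c = 78, d = 487.
This is a case-control study: participants were sampled on outcome status, so risks in the source population cannot be estimated directly — relative risk is not valid here. The odds ratio is the appropriate measure.
OR = (a·d)/(b·c) = (1773 × 487) / (1224 × 78) = 863451 / 95472 = 9.04402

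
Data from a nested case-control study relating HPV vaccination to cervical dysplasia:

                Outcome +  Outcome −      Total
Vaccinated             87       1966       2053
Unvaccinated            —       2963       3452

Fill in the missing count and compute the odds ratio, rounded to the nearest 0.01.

The missing cell is in the unexposed row: 3452 − 2963 = 489.
So a = 87, b = 1966, c = 489, d = 2963.
OR = (a·d)/(b·c) = (87 × 2963) / (1966 × 489) = 257781 / 961374 = 0.26814

0.27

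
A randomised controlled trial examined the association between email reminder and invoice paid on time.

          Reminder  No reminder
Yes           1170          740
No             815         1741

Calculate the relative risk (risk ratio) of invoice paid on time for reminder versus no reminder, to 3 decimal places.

1.976

Reading the table with exposure as columns: a = 1170 (Reminder, case), b = 815 (Reminder, non-case), c = 740 (No reminder, case), d = 1741.
Risk in exposed = 1170/1985 = 0.58942; risk in unexposed = 740/2481 = 0.29827.
RR = 0.58942 / 0.29827 = 1.97615
The risk among the exposed is 1.98 times that among the unexposed.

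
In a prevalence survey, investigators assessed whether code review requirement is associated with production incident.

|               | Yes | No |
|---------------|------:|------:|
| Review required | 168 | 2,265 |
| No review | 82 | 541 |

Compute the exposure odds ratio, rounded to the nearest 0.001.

0.489

Cells: a = 168, b = 2265, c = 82, d = 541.
OR = (a·d)/(b·c) = (168 × 541) / (2265 × 82) = 90888 / 185730 = 0.48936
Exposure is associated with lower odds of production incident (OR = 0.49 < 1).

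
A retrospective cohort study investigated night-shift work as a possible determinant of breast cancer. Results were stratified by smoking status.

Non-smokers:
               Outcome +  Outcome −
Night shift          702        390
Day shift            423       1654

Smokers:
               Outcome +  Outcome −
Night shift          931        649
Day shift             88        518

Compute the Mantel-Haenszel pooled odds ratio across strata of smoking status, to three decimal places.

7.508

OR_MH = Σ(aᵢdᵢ/nᵢ) / Σ(bᵢcᵢ/nᵢ), where nᵢ is the stratum total.
Stratum 1 (Non-smokers): n = 3169; a·d/n = 702·1654/3169 = 366.3957; b·c/n = 390·423/3169 = 52.0574
Stratum 2 (Smokers): n = 2186; a·d/n = 931·518/2186 = 220.6121; b·c/n = 649·88/2186 = 26.1263
OR_MH = (366.3957 + 220.6121) / (52.0574 + 26.1263) = 587.0078 / 78.1837 = 7.50806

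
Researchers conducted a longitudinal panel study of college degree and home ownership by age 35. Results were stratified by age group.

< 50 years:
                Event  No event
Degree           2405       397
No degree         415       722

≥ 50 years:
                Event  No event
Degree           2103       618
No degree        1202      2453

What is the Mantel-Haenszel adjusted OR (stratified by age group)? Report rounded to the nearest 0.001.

7.894

OR_MH = Σ(aᵢdᵢ/nᵢ) / Σ(bᵢcᵢ/nᵢ), where nᵢ is the stratum total.
Stratum 1 (< 50 years): n = 3939; a·d/n = 2405·722/3939 = 440.8251; b·c/n = 397·415/3939 = 41.8266
Stratum 2 (≥ 50 years): n = 6376; a·d/n = 2103·2453/6376 = 809.0745; b·c/n = 618·1202/6376 = 116.5050
OR_MH = (440.8251 + 809.0745) / (41.8266 + 116.5050) = 1249.8996 / 158.3316 = 7.89419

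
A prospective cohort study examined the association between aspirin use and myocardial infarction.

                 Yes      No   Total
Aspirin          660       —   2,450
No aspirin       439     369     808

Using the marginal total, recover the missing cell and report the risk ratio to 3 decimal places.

The missing cell is in the exposed row: 2450 − 660 = 1790.
So a = 660, b = 1790, c = 439, d = 369.
RR = [a/(a+b)] / [c/(c+d)] = (660/2450) / (439/808) = 0.26939/0.54332 = 0.49582

0.496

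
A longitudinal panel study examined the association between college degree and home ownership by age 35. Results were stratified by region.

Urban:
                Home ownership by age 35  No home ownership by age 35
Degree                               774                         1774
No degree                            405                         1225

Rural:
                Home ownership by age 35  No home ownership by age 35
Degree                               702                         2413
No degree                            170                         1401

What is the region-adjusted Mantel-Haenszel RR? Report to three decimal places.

1.493

RR_MH = Σ(aᵢ·n₀ᵢ/nᵢ) / Σ(cᵢ·n₁ᵢ/nᵢ), with n₁ᵢ = aᵢ+bᵢ (exposed), n₀ᵢ = cᵢ+dᵢ (unexposed), nᵢ = n₁ᵢ+n₀ᵢ.
Stratum 1 (Urban): n₁ = 2548, n₀ = 1630, n = 4178; a·n₀/n = 774·1630/4178 = 301.9674; c·n₁/n = 405·2548/4178 = 246.9938
Stratum 2 (Rural): n₁ = 3115, n₀ = 1571, n = 4686; a·n₀/n = 702·1571/4686 = 235.3483; c·n₁/n = 170·3115/4686 = 113.0068
RR_MH = (301.9674 + 235.3483) / (246.9938 + 113.0068) = 537.3157 / 360.0006 = 1.49254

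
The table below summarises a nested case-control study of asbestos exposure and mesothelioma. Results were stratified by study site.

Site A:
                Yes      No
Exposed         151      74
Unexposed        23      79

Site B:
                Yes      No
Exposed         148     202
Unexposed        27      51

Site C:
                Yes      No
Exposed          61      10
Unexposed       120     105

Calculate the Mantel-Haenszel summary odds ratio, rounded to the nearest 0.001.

3.443

OR_MH = Σ(aᵢdᵢ/nᵢ) / Σ(bᵢcᵢ/nᵢ), where nᵢ is the stratum total.
Stratum 1 (Site A): n = 327; a·d/n = 151·79/327 = 36.4801; b·c/n = 74·23/327 = 5.2049
Stratum 2 (Site B): n = 428; a·d/n = 148·51/428 = 17.6355; b·c/n = 202·27/428 = 12.7430
Stratum 3 (Site C): n = 296; a·d/n = 61·105/296 = 21.6385; b·c/n = 10·120/296 = 4.0541
OR_MH = (36.4801 + 17.6355 + 21.6385) / (5.2049 + 12.7430 + 4.0541) = 75.7541 / 22.0019 = 3.44307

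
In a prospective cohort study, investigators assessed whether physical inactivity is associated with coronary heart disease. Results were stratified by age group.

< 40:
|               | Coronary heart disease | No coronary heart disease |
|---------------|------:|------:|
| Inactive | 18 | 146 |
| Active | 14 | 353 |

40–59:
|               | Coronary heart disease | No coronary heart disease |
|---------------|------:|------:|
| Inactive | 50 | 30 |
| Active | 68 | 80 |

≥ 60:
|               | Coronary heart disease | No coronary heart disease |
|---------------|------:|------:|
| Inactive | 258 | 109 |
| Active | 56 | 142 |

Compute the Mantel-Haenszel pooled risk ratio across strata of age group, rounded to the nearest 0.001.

RR_MH = Σ(aᵢ·n₀ᵢ/nᵢ) / Σ(cᵢ·n₁ᵢ/nᵢ), with n₁ᵢ = aᵢ+bᵢ (exposed), n₀ᵢ = cᵢ+dᵢ (unexposed), nᵢ = n₁ᵢ+n₀ᵢ.
Stratum 1 (< 40): n₁ = 164, n₀ = 367, n = 531; a·n₀/n = 18·367/531 = 12.4407; c·n₁/n = 14·164/531 = 4.3239
Stratum 2 (40–59): n₁ = 80, n₀ = 148, n = 228; a·n₀/n = 50·148/228 = 32.4561; c·n₁/n = 68·80/228 = 23.8596
Stratum 3 (≥ 60): n₁ = 367, n₀ = 198, n = 565; a·n₀/n = 258·198/565 = 90.4142; c·n₁/n = 56·367/565 = 36.3752
RR_MH = (12.4407 + 32.4561 + 90.4142) / (4.3239 + 23.8596 + 36.3752) = 135.3110 / 64.5588 = 2.09593

2.096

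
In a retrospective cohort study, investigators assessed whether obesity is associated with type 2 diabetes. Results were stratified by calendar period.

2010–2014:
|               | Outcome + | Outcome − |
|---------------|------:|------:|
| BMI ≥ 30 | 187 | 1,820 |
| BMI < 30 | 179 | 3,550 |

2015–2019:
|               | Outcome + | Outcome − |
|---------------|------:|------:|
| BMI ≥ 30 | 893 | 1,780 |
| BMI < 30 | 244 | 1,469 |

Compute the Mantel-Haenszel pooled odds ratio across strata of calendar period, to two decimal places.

2.66

OR_MH = Σ(aᵢdᵢ/nᵢ) / Σ(bᵢcᵢ/nᵢ), where nᵢ is the stratum total.
Stratum 1 (2010–2014): n = 5736; a·d/n = 187·3550/5736 = 115.7340; b·c/n = 1820·179/5736 = 56.7957
Stratum 2 (2015–2019): n = 4386; a·d/n = 893·1469/4386 = 299.0919; b·c/n = 1780·244/4386 = 99.0242
OR_MH = (115.7340 + 299.0919) / (56.7957 + 99.0242) = 414.8258 / 155.8198 = 2.66221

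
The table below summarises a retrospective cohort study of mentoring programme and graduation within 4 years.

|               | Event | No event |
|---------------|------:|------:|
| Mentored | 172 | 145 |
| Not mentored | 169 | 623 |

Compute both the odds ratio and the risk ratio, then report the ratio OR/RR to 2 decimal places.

Cells: a = 172, b = 145, c = 169, d = 623.
OR = (172·623)/(145·169) = 107156/24505 = 4.37282
Risk in exposed = 172/317 = 0.54259; risk in unexposed = 169/792 = 0.21338; RR = 2.54277
OR/RR = 4.37282 / 2.54277 = 1.71971
The outcome is not rare, so the OR lies further from 1 than the RR.

1.72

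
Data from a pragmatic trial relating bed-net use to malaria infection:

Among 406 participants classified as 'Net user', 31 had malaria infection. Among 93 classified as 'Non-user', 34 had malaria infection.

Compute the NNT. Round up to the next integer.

Risk in treated group = 31/406 = 0.07635; risk in control = 34/93 = 0.36559.
Absolute risk reduction = 0.36559 − 0.07635 = 0.28924
NNT = 1 / ARR = 1 / 0.28924 = 3.457 → round up → 4

4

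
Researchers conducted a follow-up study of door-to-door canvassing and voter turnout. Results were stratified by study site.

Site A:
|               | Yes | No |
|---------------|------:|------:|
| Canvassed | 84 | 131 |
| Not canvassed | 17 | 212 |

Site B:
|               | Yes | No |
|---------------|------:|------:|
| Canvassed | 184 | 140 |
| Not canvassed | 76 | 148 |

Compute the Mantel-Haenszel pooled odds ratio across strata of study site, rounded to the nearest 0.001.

3.676

OR_MH = Σ(aᵢdᵢ/nᵢ) / Σ(bᵢcᵢ/nᵢ), where nᵢ is the stratum total.
Stratum 1 (Site A): n = 444; a·d/n = 84·212/444 = 40.1081; b·c/n = 131·17/444 = 5.0158
Stratum 2 (Site B): n = 548; a·d/n = 184·148/548 = 49.6934; b·c/n = 140·76/548 = 19.4161
OR_MH = (40.1081 + 49.6934) / (5.0158 + 19.4161) = 89.8015 / 24.4318 = 3.67560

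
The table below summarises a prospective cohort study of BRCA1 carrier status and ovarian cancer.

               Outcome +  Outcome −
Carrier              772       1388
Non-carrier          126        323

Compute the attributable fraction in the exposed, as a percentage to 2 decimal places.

Cells: a = 772, b = 1388, c = 126, d = 323.
Risk in exposed = 772/2160 = 0.35741; risk in unexposed = 126/449 = 0.28062.
RR = 0.35741/0.28062 = 1.27362
AR% = (RR − 1)/RR × 100 = (1.27362 − 1)/1.27362 × 100 = 21.4836%

21.48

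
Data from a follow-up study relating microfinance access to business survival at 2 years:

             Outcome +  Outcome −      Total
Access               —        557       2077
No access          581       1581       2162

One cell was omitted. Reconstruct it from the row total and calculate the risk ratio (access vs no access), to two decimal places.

2.72

The missing cell is in the exposed row: 2077 − 557 = 1520.
So a = 1520, b = 557, c = 581, d = 1581.
RR = [a/(a+b)] / [c/(c+d)] = (1520/2077) / (581/2162) = 0.73182/0.26873 = 2.72324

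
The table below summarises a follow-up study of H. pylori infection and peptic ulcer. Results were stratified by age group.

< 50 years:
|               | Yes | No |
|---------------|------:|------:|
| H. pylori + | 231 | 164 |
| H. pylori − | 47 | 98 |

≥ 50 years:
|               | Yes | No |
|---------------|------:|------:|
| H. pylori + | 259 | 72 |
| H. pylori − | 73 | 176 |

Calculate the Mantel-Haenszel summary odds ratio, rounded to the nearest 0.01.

5.16

OR_MH = Σ(aᵢdᵢ/nᵢ) / Σ(bᵢcᵢ/nᵢ), where nᵢ is the stratum total.
Stratum 1 (< 50 years): n = 540; a·d/n = 231·98/540 = 41.9222; b·c/n = 164·47/540 = 14.2741
Stratum 2 (≥ 50 years): n = 580; a·d/n = 259·176/580 = 78.5931; b·c/n = 72·73/580 = 9.0621
OR_MH = (41.9222 + 78.5931) / (14.2741 + 9.0621) = 120.5153 / 23.3361 = 5.16432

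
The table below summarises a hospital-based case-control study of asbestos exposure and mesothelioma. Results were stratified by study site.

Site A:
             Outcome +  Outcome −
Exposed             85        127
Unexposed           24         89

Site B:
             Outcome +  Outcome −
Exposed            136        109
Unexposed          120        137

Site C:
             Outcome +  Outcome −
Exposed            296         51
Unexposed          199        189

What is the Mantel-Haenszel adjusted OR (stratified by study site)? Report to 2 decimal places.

2.77

OR_MH = Σ(aᵢdᵢ/nᵢ) / Σ(bᵢcᵢ/nᵢ), where nᵢ is the stratum total.
Stratum 1 (Site A): n = 325; a·d/n = 85·89/325 = 23.2769; b·c/n = 127·24/325 = 9.3785
Stratum 2 (Site B): n = 502; a·d/n = 136·137/502 = 37.1155; b·c/n = 109·120/502 = 26.0558
Stratum 3 (Site C): n = 735; a·d/n = 296·189/735 = 76.1143; b·c/n = 51·199/735 = 13.8082
OR_MH = (23.2769 + 37.1155 + 76.1143) / (9.3785 + 26.0558 + 13.8082) = 136.5067 / 49.2424 = 2.77214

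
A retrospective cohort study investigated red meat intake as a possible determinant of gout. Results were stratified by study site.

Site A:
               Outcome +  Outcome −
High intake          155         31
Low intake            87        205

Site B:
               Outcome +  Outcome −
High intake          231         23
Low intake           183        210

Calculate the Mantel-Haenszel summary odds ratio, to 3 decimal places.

11.644

OR_MH = Σ(aᵢdᵢ/nᵢ) / Σ(bᵢcᵢ/nᵢ), where nᵢ is the stratum total.
Stratum 1 (Site A): n = 478; a·d/n = 155·205/478 = 66.4749; b·c/n = 31·87/478 = 5.6423
Stratum 2 (Site B): n = 647; a·d/n = 231·210/647 = 74.9768; b·c/n = 23·183/647 = 6.5054
OR_MH = (66.4749 + 74.9768) / (5.6423 + 6.5054) = 141.4517 / 12.1477 = 11.64435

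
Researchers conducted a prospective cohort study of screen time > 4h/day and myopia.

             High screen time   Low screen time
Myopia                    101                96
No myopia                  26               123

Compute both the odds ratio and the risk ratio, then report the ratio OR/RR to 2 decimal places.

Reading the table with exposure as columns: a = 101 (High screen time, case), b = 26 (High screen time, non-case), c = 96 (Low screen time, case), d = 123.
OR = (101·123)/(26·96) = 12423/2496 = 4.97716
Risk in exposed = 101/127 = 0.79528; risk in unexposed = 96/219 = 0.43836; RR = 1.81422
OR/RR = 4.97716 / 1.81422 = 2.74341
The outcome is not rare, so the OR lies further from 1 than the RR.

2.74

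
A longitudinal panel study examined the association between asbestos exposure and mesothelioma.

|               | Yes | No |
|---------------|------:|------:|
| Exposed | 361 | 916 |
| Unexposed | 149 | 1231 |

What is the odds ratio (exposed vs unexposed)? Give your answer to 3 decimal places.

3.256

Cells: a = 361, b = 916, c = 149, d = 1231.
OR = (a·d)/(b·c) = (361 × 1231) / (916 × 149) = 444391 / 136484 = 3.25599
The odds of mesothelioma are about 3.26 times as high in the exposed group.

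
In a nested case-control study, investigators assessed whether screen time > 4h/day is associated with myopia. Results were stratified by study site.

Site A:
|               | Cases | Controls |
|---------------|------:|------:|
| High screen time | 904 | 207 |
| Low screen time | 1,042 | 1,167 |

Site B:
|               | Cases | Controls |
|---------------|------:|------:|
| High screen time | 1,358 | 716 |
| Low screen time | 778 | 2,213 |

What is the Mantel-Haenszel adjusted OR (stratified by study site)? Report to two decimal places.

OR_MH = Σ(aᵢdᵢ/nᵢ) / Σ(bᵢcᵢ/nᵢ), where nᵢ is the stratum total.
Stratum 1 (Site A): n = 3320; a·d/n = 904·1167/3320 = 317.7614; b·c/n = 207·1042/3320 = 64.9681
Stratum 2 (Site B): n = 5065; a·d/n = 1358·2213/5065 = 593.3374; b·c/n = 716·778/5065 = 109.9799
OR_MH = (317.7614 + 593.3374) / (64.9681 + 109.9799) = 911.0989 / 174.9479 = 5.20783

5.21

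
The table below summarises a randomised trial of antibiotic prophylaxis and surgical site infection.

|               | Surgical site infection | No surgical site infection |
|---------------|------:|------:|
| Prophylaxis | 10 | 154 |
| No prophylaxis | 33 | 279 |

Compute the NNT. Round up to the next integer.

Risk in treated group = 10/164 = 0.06098; risk in control = 33/312 = 0.10577.
Absolute risk reduction = 0.10577 − 0.06098 = 0.04479
NNT = 1 / ARR = 1 / 0.04479 = 22.325 → round up → 23

23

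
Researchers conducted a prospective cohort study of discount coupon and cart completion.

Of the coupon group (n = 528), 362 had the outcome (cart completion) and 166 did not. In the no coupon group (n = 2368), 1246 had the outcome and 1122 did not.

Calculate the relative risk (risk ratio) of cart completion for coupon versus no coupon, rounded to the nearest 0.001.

1.303

From the description: a = 362, b = 166, c = 1246, d = 1122.
Risk in exposed = 362/528 = 0.68561; risk in unexposed = 1246/2368 = 0.52618.
RR = 0.68561 / 0.52618 = 1.30298
The risk among the exposed is 1.30 times that among the unexposed.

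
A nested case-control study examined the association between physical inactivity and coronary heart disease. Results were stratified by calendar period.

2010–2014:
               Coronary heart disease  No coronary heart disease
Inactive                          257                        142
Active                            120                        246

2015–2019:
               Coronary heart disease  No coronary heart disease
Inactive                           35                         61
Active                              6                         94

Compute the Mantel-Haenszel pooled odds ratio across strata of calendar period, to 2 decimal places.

4.12

OR_MH = Σ(aᵢdᵢ/nᵢ) / Σ(bᵢcᵢ/nᵢ), where nᵢ is the stratum total.
Stratum 1 (2010–2014): n = 765; a·d/n = 257·246/765 = 82.6431; b·c/n = 142·120/765 = 22.2745
Stratum 2 (2015–2019): n = 196; a·d/n = 35·94/196 = 16.7857; b·c/n = 61·6/196 = 1.8673
OR_MH = (82.6431 + 16.7857) / (22.2745 + 1.8673) = 99.4289 / 24.1419 = 4.11853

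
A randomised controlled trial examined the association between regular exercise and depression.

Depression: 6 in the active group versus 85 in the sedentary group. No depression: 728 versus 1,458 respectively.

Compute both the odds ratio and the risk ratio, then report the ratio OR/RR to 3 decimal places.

From the description: a = 6, b = 728, c = 85, d = 1458.
OR = (6·1458)/(728·85) = 8748/61880 = 0.14137
Risk in exposed = 6/734 = 0.00817; risk in unexposed = 85/1543 = 0.05509; RR = 0.14839
OR/RR = 0.14137 / 0.14839 = 0.95270
The outcome is rare in both groups, so OR ≈ RR (ratio near 1).

0.953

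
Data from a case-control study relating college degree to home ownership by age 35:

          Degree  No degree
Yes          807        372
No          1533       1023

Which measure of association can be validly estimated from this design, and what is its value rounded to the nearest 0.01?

Reading the table with exposure as columns: a = 807 (Degree, case), b = 1533 (Degree, non-case), c = 372 (No degree, case), d = 1023.
This is a case-control study: participants were sampled on outcome status, so risks in the source population cannot be estimated directly — relative risk is not valid here. The odds ratio is the appropriate measure.
OR = (a·d)/(b·c) = (807 × 1023) / (1533 × 372) = 825561 / 570276 = 1.44765

1.45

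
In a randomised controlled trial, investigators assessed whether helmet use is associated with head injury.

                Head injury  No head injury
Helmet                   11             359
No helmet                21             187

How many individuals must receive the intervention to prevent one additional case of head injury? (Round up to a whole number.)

15

Risk in treated group = 11/370 = 0.02973; risk in control = 21/208 = 0.10096.
Absolute risk reduction = 0.10096 − 0.02973 = 0.07123
NNT = 1 / ARR = 1 / 0.07123 = 14.039 → round up → 15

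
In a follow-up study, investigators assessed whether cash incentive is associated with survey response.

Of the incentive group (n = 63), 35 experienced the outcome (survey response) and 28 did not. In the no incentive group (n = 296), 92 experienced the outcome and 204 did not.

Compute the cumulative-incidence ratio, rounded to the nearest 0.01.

1.79

From the description: a = 35, b = 28, c = 92, d = 204.
Risk in exposed = 35/63 = 0.55556; risk in unexposed = 92/296 = 0.31081.
RR = 0.55556 / 0.31081 = 1.78744
The risk among the exposed is 1.79 times that among the unexposed.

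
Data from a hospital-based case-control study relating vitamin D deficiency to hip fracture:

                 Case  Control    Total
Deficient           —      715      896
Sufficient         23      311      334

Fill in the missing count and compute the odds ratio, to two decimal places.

3.42

The missing cell is in the exposed row: 896 − 715 = 181.
So a = 181, b = 715, c = 23, d = 311.
OR = (a·d)/(b·c) = (181 × 311) / (715 × 23) = 56291 / 16445 = 3.42299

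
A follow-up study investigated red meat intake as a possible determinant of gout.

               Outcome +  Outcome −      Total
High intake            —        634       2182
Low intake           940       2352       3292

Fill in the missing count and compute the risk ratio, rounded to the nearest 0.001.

2.485

The missing cell is in the exposed row: 2182 − 634 = 1548.
So a = 1548, b = 634, c = 940, d = 2352.
RR = [a/(a+b)] / [c/(c+d)] = (1548/2182) / (940/3292) = 0.70944/0.28554 = 2.48455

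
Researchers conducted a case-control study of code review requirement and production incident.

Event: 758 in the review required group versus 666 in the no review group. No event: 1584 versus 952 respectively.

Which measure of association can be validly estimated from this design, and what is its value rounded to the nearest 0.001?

From the description: a = 758, b = 1584, c = 666, d = 952.
This is a case-control study: participants were sampled on outcome status, so risks in the source population cannot be estimated directly — relative risk is not valid here. The odds ratio is the appropriate measure.
OR = (a·d)/(b·c) = (758 × 952) / (1584 × 666) = 721616 / 1054944 = 0.68403

0.684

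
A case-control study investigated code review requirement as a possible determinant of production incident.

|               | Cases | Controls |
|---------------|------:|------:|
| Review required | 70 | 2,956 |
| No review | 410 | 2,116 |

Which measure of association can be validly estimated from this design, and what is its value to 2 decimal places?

0.12

Cells: a = 70, b = 2956, c = 410, d = 2116.
This is a case-control study: participants were sampled on outcome status, so risks in the source population cannot be estimated directly — relative risk is not valid here. The odds ratio is the appropriate measure.
OR = (a·d)/(b·c) = (70 × 2116) / (2956 × 410) = 148120 / 1211960 = 0.12222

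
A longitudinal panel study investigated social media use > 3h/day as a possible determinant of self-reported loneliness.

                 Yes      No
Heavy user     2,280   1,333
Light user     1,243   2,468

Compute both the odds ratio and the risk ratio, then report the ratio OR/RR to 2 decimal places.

1.80

Cells: a = 2280, b = 1333, c = 1243, d = 2468.
OR = (2280·2468)/(1333·1243) = 5627040/1656919 = 3.39609
Risk in exposed = 2280/3613 = 0.63105; risk in unexposed = 1243/3711 = 0.33495; RR = 1.88403
OR/RR = 3.39609 / 1.88403 = 1.80257
The outcome is not rare, so the OR lies further from 1 than the RR.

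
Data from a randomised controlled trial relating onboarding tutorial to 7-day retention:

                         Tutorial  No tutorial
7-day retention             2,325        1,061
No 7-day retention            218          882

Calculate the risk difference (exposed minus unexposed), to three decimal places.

Reading the table with exposure as columns: a = 2325 (Tutorial, case), b = 218 (Tutorial, non-case), c = 1061 (No tutorial, case), d = 882.
Risk in exposed = 2325/2543 = 0.914274; risk in unexposed = 1061/1943 = 0.546063.
Risk difference = 0.914274 − 0.546063 = 0.368212

0.368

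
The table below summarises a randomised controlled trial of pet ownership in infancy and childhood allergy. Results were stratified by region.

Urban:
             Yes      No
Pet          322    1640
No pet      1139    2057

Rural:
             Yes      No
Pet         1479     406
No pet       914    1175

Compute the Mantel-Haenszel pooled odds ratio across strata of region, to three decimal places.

1.242

OR_MH = Σ(aᵢdᵢ/nᵢ) / Σ(bᵢcᵢ/nᵢ), where nᵢ is the stratum total.
Stratum 1 (Urban): n = 5158; a·d/n = 322·2057/5158 = 128.4130; b·c/n = 1640·1139/5158 = 362.1481
Stratum 2 (Rural): n = 3974; a·d/n = 1479·1175/3974 = 437.2987; b·c/n = 406·914/3974 = 93.3780
OR_MH = (128.4130 + 437.2987) / (362.1481 + 93.3780) = 565.7116 / 455.5261 = 1.24189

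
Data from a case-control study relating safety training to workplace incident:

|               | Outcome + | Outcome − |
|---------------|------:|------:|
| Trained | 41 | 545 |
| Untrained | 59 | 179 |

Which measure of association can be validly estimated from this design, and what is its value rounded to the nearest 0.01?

Cells: a = 41, b = 545, c = 59, d = 179.
This is a case-control study: participants were sampled on outcome status, so risks in the source population cannot be estimated directly — relative risk is not valid here. The odds ratio is the appropriate measure.
OR = (a·d)/(b·c) = (41 × 179) / (545 × 59) = 7339 / 32155 = 0.22824

0.23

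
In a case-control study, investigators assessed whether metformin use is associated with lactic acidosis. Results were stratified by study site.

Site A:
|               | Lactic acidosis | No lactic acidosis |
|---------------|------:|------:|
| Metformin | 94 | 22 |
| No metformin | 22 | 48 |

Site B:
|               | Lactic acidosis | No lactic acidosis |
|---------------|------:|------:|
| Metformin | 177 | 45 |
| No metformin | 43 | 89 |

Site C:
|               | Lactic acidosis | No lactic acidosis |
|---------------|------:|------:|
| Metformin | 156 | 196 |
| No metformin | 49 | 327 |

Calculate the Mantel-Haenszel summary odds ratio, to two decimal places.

OR_MH = Σ(aᵢdᵢ/nᵢ) / Σ(bᵢcᵢ/nᵢ), where nᵢ is the stratum total.
Stratum 1 (Site A): n = 186; a·d/n = 94·48/186 = 24.2581; b·c/n = 22·22/186 = 2.6022
Stratum 2 (Site B): n = 354; a·d/n = 177·89/354 = 44.5000; b·c/n = 45·43/354 = 5.4661
Stratum 3 (Site C): n = 728; a·d/n = 156·327/728 = 70.0714; b·c/n = 196·49/728 = 13.1923
OR_MH = (24.2581 + 44.5000 + 70.0714) / (2.6022 + 5.4661 + 13.1923) = 138.8295 / 21.2606 = 6.52991

6.53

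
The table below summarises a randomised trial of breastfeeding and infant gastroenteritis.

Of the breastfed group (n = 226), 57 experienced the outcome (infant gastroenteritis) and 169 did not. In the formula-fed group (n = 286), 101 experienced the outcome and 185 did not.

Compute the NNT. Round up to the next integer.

10

Risk in treated group = 57/226 = 0.25221; risk in control = 101/286 = 0.35315.
Absolute risk reduction = 0.35315 − 0.25221 = 0.10093
NNT = 1 / ARR = 1 / 0.10093 = 9.907 → round up → 10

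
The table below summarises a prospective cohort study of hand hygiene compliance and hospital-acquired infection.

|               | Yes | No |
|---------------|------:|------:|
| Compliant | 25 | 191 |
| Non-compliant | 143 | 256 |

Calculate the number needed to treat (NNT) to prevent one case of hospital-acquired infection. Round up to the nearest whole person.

Risk in treated group = 25/216 = 0.11574; risk in control = 143/399 = 0.35840.
Absolute risk reduction = 0.35840 − 0.11574 = 0.24266
NNT = 1 / ARR = 1 / 0.24266 = 4.121 → round up → 5

5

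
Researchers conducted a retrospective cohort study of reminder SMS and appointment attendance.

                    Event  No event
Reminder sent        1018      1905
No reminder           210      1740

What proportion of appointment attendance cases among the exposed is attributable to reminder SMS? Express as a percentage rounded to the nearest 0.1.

69.1

Cells: a = 1018, b = 1905, c = 210, d = 1740.
Risk in exposed = 1018/2923 = 0.34827; risk in unexposed = 210/1950 = 0.10769.
RR = 0.34827/0.10769 = 3.23396
AR% = (RR − 1)/RR × 100 = (3.23396 − 1)/3.23396 × 100 = 69.0781%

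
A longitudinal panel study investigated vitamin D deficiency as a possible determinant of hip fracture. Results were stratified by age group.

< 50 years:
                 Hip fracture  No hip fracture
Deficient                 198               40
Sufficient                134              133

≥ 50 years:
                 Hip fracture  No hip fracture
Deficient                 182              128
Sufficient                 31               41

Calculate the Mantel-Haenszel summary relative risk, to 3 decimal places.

1.574

RR_MH = Σ(aᵢ·n₀ᵢ/nᵢ) / Σ(cᵢ·n₁ᵢ/nᵢ), with n₁ᵢ = aᵢ+bᵢ (exposed), n₀ᵢ = cᵢ+dᵢ (unexposed), nᵢ = n₁ᵢ+n₀ᵢ.
Stratum 1 (< 50 years): n₁ = 238, n₀ = 267, n = 505; a·n₀/n = 198·267/505 = 104.6851; c·n₁/n = 134·238/505 = 63.1525
Stratum 2 (≥ 50 years): n₁ = 310, n₀ = 72, n = 382; a·n₀/n = 182·72/382 = 34.3037; c·n₁/n = 31·310/382 = 25.1571
RR_MH = (104.6851 + 34.3037) / (63.1525 + 25.1571) = 138.9888 / 88.3095 = 1.57388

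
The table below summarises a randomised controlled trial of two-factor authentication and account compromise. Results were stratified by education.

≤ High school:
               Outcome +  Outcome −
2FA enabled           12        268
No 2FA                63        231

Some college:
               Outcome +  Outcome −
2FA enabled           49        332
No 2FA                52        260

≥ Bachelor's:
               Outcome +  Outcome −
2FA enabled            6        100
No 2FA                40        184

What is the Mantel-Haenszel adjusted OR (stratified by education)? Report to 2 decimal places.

OR_MH = Σ(aᵢdᵢ/nᵢ) / Σ(bᵢcᵢ/nᵢ), where nᵢ is the stratum total.
Stratum 1 (≤ High school): n = 574; a·d/n = 12·231/574 = 4.8293; b·c/n = 268·63/574 = 29.4146
Stratum 2 (Some college): n = 693; a·d/n = 49·260/693 = 18.3838; b·c/n = 332·52/693 = 24.9120
Stratum 3 (≥ Bachelor's): n = 330; a·d/n = 6·184/330 = 3.3455; b·c/n = 100·40/330 = 12.1212
OR_MH = (4.8293 + 18.3838 + 3.3455) / (29.4146 + 24.9120 + 12.1212) = 26.5586 / 66.4478 = 0.39969

0.40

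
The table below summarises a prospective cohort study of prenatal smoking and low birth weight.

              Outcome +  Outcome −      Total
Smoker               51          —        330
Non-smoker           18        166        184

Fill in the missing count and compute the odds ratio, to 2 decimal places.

The missing cell is in the exposed row: 330 − 51 = 279.
So a = 51, b = 279, c = 18, d = 166.
OR = (a·d)/(b·c) = (51 × 166) / (279 × 18) = 8466 / 5022 = 1.68578

1.69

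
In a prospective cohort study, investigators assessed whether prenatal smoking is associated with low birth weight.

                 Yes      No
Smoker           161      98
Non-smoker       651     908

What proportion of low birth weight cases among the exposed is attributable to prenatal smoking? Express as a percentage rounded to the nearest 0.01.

32.82

Cells: a = 161, b = 98, c = 651, d = 908.
Risk in exposed = 161/259 = 0.62162; risk in unexposed = 651/1559 = 0.41758.
RR = 0.62162/0.41758 = 1.48865
AR% = (RR − 1)/RR × 100 = (1.48865 − 1)/1.48865 × 100 = 32.8248%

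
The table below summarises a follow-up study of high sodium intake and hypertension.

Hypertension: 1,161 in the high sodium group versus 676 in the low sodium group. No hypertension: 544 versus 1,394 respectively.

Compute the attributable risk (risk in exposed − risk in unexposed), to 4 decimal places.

From the description: a = 1161, b = 544, c = 676, d = 1394.
Risk in exposed = 1161/1705 = 0.680938; risk in unexposed = 676/2070 = 0.326570.
Risk difference = 0.680938 − 0.326570 = 0.354368

0.3544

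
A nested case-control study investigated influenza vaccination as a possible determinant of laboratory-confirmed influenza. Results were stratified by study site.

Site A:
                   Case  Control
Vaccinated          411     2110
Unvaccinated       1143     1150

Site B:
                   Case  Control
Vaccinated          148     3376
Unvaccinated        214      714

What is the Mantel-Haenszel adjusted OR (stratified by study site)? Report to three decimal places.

0.184

OR_MH = Σ(aᵢdᵢ/nᵢ) / Σ(bᵢcᵢ/nᵢ), where nᵢ is the stratum total.
Stratum 1 (Site A): n = 4814; a·d/n = 411·1150/4814 = 98.1824; b·c/n = 2110·1143/4814 = 500.9826
Stratum 2 (Site B): n = 4452; a·d/n = 148·714/4452 = 23.7358; b·c/n = 3376·214/4452 = 162.2785
OR_MH = (98.1824 + 23.7358) / (500.9826 + 162.2785) = 121.9182 / 663.2611 = 0.18382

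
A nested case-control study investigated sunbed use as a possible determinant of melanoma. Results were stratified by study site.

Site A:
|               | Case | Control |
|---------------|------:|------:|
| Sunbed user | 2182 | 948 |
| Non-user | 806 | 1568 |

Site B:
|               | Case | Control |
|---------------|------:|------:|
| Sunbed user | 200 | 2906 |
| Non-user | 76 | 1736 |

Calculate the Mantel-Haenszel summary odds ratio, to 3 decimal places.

OR_MH = Σ(aᵢdᵢ/nᵢ) / Σ(bᵢcᵢ/nᵢ), where nᵢ is the stratum total.
Stratum 1 (Site A): n = 5504; a·d/n = 2182·1568/5504 = 621.6163; b·c/n = 948·806/5504 = 138.8241
Stratum 2 (Site B): n = 4918; a·d/n = 200·1736/4918 = 70.5978; b·c/n = 2906·76/4918 = 44.9077
OR_MH = (621.6163 + 70.5978) / (138.8241 + 44.9077) = 692.2141 / 183.7318 = 3.76752

3.768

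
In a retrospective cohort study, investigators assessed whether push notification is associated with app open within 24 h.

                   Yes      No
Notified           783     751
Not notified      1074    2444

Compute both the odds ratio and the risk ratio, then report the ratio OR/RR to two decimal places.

Cells: a = 783, b = 751, c = 1074, d = 2444.
OR = (783·2444)/(751·1074) = 1913652/806574 = 2.37257
Risk in exposed = 783/1534 = 0.51043; risk in unexposed = 1074/3518 = 0.30529; RR = 1.67197
OR/RR = 2.37257 / 1.67197 = 1.41903
The outcome is not rare, so the OR lies further from 1 than the RR.

1.42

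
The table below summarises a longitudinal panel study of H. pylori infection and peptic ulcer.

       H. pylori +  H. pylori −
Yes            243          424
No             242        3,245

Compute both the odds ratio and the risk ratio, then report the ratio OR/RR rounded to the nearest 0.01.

Reading the table with exposure as columns: a = 243 (H. pylori +, case), b = 242 (H. pylori +, non-case), c = 424 (H. pylori −, case), d = 3245.
OR = (243·3245)/(242·424) = 788535/102608 = 7.68493
Risk in exposed = 243/485 = 0.50103; risk in unexposed = 424/3669 = 0.11556; RR = 4.33557
OR/RR = 7.68493 / 4.33557 = 1.77253
The outcome is not rare, so the OR lies further from 1 than the RR.

1.77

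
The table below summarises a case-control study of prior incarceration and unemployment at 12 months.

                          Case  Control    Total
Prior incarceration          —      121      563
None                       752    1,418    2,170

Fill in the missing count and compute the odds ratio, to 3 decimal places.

The missing cell is in the exposed row: 563 − 121 = 442.
So a = 442, b = 121, c = 752, d = 1418.
OR = (a·d)/(b·c) = (442 × 1418) / (121 × 752) = 626756 / 90992 = 6.88803

6.888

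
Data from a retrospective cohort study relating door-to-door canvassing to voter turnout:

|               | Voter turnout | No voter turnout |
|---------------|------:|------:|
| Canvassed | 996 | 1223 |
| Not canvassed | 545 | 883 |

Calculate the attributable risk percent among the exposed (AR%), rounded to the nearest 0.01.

Cells: a = 996, b = 1223, c = 545, d = 883.
Risk in exposed = 996/2219 = 0.44885; risk in unexposed = 545/1428 = 0.38165.
RR = 0.44885/0.38165 = 1.17607
AR% = (RR − 1)/RR × 100 = (1.17607 − 1)/1.17607 × 100 = 14.9712%

14.97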